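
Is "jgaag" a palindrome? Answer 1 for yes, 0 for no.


Input: jgaag
Reversed: gaagj
  Compare pos 0 ('j') with pos 4 ('g'): MISMATCH
  Compare pos 1 ('g') with pos 3 ('a'): MISMATCH
Result: not a palindrome

0


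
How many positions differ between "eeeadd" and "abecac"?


Comparing "eeeadd" and "abecac" position by position:
  Position 0: 'e' vs 'a' => DIFFER
  Position 1: 'e' vs 'b' => DIFFER
  Position 2: 'e' vs 'e' => same
  Position 3: 'a' vs 'c' => DIFFER
  Position 4: 'd' vs 'a' => DIFFER
  Position 5: 'd' vs 'c' => DIFFER
Positions that differ: 5

5


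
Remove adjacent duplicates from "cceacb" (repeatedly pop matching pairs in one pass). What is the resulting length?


Input: cceacb
Stack-based adjacent duplicate removal:
  Read 'c': push. Stack: c
  Read 'c': matches stack top 'c' => pop. Stack: (empty)
  Read 'e': push. Stack: e
  Read 'a': push. Stack: ea
  Read 'c': push. Stack: eac
  Read 'b': push. Stack: eacb
Final stack: "eacb" (length 4)

4


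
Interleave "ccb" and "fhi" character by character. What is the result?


Interleaving "ccb" and "fhi":
  Position 0: 'c' from first, 'f' from second => "cf"
  Position 1: 'c' from first, 'h' from second => "ch"
  Position 2: 'b' from first, 'i' from second => "bi"
Result: cfchbi

cfchbi


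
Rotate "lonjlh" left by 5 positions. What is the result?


Input: "lonjlh", rotate left by 5
First 5 characters: "lonjl"
Remaining characters: "h"
Concatenate remaining + first: "h" + "lonjl" = "hlonjl"

hlonjl


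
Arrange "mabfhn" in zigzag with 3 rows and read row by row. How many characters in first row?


Zigzag "mabfhn" into 3 rows:
Placing characters:
  'm' => row 0
  'a' => row 1
  'b' => row 2
  'f' => row 1
  'h' => row 0
  'n' => row 1
Rows:
  Row 0: "mh"
  Row 1: "afn"
  Row 2: "b"
First row length: 2

2


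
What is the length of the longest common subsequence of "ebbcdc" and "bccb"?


LCS of "ebbcdc" and "bccb"
DP table:
           b    c    c    b
      0    0    0    0    0
  e   0    0    0    0    0
  b   0    1    1    1    1
  b   0    1    1    1    2
  c   0    1    2    2    2
  d   0    1    2    2    2
  c   0    1    2    3    3
LCS length = dp[6][4] = 3

3


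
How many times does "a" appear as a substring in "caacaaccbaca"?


Searching for "a" in "caacaaccbaca"
Scanning each position:
  Position 0: "c" => no
  Position 1: "a" => MATCH
  Position 2: "a" => MATCH
  Position 3: "c" => no
  Position 4: "a" => MATCH
  Position 5: "a" => MATCH
  Position 6: "c" => no
  Position 7: "c" => no
  Position 8: "b" => no
  Position 9: "a" => MATCH
  Position 10: "c" => no
  Position 11: "a" => MATCH
Total occurrences: 6

6


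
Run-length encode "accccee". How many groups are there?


Input: accccee
Scanning for consecutive runs:
  Group 1: 'a' x 1 (positions 0-0)
  Group 2: 'c' x 4 (positions 1-4)
  Group 3: 'e' x 2 (positions 5-6)
Total groups: 3

3


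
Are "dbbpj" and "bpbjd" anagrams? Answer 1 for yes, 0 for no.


Strings: "dbbpj", "bpbjd"
Sorted first:  bbdjp
Sorted second: bbdjp
Sorted forms match => anagrams

1


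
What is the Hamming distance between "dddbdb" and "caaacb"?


Comparing "dddbdb" and "caaacb" position by position:
  Position 0: 'd' vs 'c' => differ
  Position 1: 'd' vs 'a' => differ
  Position 2: 'd' vs 'a' => differ
  Position 3: 'b' vs 'a' => differ
  Position 4: 'd' vs 'c' => differ
  Position 5: 'b' vs 'b' => same
Total differences (Hamming distance): 5

5


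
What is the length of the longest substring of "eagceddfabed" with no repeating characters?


Input: "eagceddfabed"
Sliding window (track last position of each char):
  Position 0 ('e'): window [0,0] length 1 -- new best
  Position 1 ('a'): window [0,1] length 2 -- new best
  Position 2 ('g'): window [0,2] length 3 -- new best
  Position 3 ('c'): window [0,3] length 4 -- new best
  Position 4 ('e'): repeat (last at 0), move window start to 1
  Position 4 ('e'): window [1,4] length 4
  Position 5 ('d'): window [1,5] length 5 -- new best
  Position 6 ('d'): repeat (last at 5), move window start to 6
  Position 6 ('d'): window [6,6] length 1
  Position 7 ('f'): window [6,7] length 2
  Position 8 ('a'): window [6,8] length 3
  Position 9 ('b'): window [6,9] length 4
  Position 10 ('e'): window [6,10] length 5
  Position 11 ('d'): repeat (last at 6), move window start to 7
  Position 11 ('d'): window [7,11] length 5
Longest substring with no repeats: "agced" with length 5

5


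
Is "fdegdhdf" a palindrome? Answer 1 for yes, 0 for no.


Input: fdegdhdf
Reversed: fdhdgedf
  Compare pos 0 ('f') with pos 7 ('f'): match
  Compare pos 1 ('d') with pos 6 ('d'): match
  Compare pos 2 ('e') with pos 5 ('h'): MISMATCH
  Compare pos 3 ('g') with pos 4 ('d'): MISMATCH
Result: not a palindrome

0


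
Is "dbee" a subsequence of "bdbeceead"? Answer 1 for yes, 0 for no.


Check if "dbee" is a subsequence of "bdbeceead"
Greedy scan:
  Position 0 ('b'): no match needed
  Position 1 ('d'): matches sub[0] = 'd'
  Position 2 ('b'): matches sub[1] = 'b'
  Position 3 ('e'): matches sub[2] = 'e'
  Position 4 ('c'): no match needed
  Position 5 ('e'): matches sub[3] = 'e'
  Position 6 ('e'): no match needed
  Position 7 ('a'): no match needed
  Position 8 ('d'): no match needed
All 4 characters matched => is a subsequence

1


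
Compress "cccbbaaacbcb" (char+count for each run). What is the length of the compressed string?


Input: cccbbaaacbcb
Runs:
  'c' x 3 => "c3"
  'b' x 2 => "b2"
  'a' x 3 => "a3"
  'c' x 1 => "c1"
  'b' x 1 => "b1"
  'c' x 1 => "c1"
  'b' x 1 => "b1"
Compressed: "c3b2a3c1b1c1b1"
Compressed length: 14

14


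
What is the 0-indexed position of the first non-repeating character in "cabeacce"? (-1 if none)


Input: cabeacce
Character frequencies:
  'a': 2
  'b': 1
  'c': 3
  'e': 2
Scanning left to right for freq == 1:
  Position 0 ('c'): freq=3, skip
  Position 1 ('a'): freq=2, skip
  Position 2 ('b'): unique! => answer = 2

2


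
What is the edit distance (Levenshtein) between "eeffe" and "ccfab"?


Computing edit distance: "eeffe" -> "ccfab"
DP table:
           c    c    f    a    b
      0    1    2    3    4    5
  e   1    1    2    3    4    5
  e   2    2    2    3    4    5
  f   3    3    3    2    3    4
  f   4    4    4    3    3    4
  e   5    5    5    4    4    4
Edit distance = dp[5][5] = 4

4


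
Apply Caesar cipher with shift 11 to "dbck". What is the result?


Caesar cipher: shift "dbck" by 11
  'd' (pos 3) + 11 = pos 14 = 'o'
  'b' (pos 1) + 11 = pos 12 = 'm'
  'c' (pos 2) + 11 = pos 13 = 'n'
  'k' (pos 10) + 11 = pos 21 = 'v'
Result: omnv

omnv


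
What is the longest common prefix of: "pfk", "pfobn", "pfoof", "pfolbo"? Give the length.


Words: pfk, pfobn, pfoof, pfolbo
  Position 0: all 'p' => match
  Position 1: all 'f' => match
  Position 2: ('k', 'o', 'o', 'o') => mismatch, stop
LCP = "pf" (length 2)

2


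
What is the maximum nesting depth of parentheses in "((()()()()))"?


Input: "((()()()()))"
Tracking depth:
  Position 0 '(': depth becomes 1
  Position 1 '(': depth becomes 2
  Position 2 '(': depth becomes 3
  Position 3 ')': depth becomes 2
  Position 4 '(': depth becomes 3
  Position 5 ')': depth becomes 2
  Position 6 '(': depth becomes 3
  Position 7 ')': depth becomes 2
  Position 8 '(': depth becomes 3
  Position 9 ')': depth becomes 2
  Position 10 ')': depth becomes 1
  Position 11 ')': depth becomes 0
Maximum depth reached: 3

3


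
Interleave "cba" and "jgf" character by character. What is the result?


Interleaving "cba" and "jgf":
  Position 0: 'c' from first, 'j' from second => "cj"
  Position 1: 'b' from first, 'g' from second => "bg"
  Position 2: 'a' from first, 'f' from second => "af"
Result: cjbgaf

cjbgaf


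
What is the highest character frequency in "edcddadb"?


Input: edcddadb
Character counts:
  'a': 1
  'b': 1
  'c': 1
  'd': 4
  'e': 1
Maximum frequency: 4

4


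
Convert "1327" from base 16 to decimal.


Input: "1327" in base 16
Positional expansion:
  Digit '1' (value 1) x 16^3 = 4096
  Digit '3' (value 3) x 16^2 = 768
  Digit '2' (value 2) x 16^1 = 32
  Digit '7' (value 7) x 16^0 = 7
Sum = 4903

4903


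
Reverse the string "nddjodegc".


Input: nddjodegc
Reading characters right to left:
  Position 8: 'c'
  Position 7: 'g'
  Position 6: 'e'
  Position 5: 'd'
  Position 4: 'o'
  Position 3: 'j'
  Position 2: 'd'
  Position 1: 'd'
  Position 0: 'n'
Reversed: cgedojddn

cgedojddn


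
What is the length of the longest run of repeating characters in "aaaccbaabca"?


Input: "aaaccbaabca"
Scanning for longest run:
  Position 1 ('a'): continues run of 'a', length=2
  Position 2 ('a'): continues run of 'a', length=3
  Position 3 ('c'): new char, reset run to 1
  Position 4 ('c'): continues run of 'c', length=2
  Position 5 ('b'): new char, reset run to 1
  Position 6 ('a'): new char, reset run to 1
  Position 7 ('a'): continues run of 'a', length=2
  Position 8 ('b'): new char, reset run to 1
  Position 9 ('c'): new char, reset run to 1
  Position 10 ('a'): new char, reset run to 1
Longest run: 'a' with length 3

3


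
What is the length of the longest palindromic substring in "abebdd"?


Input: "abebdd"
Checking substrings for palindromes:
  [1:4] "beb" (len 3) => palindrome
  [4:6] "dd" (len 2) => palindrome
Longest palindromic substring: "beb" with length 3

3


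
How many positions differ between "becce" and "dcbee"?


Comparing "becce" and "dcbee" position by position:
  Position 0: 'b' vs 'd' => DIFFER
  Position 1: 'e' vs 'c' => DIFFER
  Position 2: 'c' vs 'b' => DIFFER
  Position 3: 'c' vs 'e' => DIFFER
  Position 4: 'e' vs 'e' => same
Positions that differ: 4

4


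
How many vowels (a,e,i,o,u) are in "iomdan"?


Input: iomdan
Checking each character:
  'i' at position 0: vowel (running total: 1)
  'o' at position 1: vowel (running total: 2)
  'm' at position 2: consonant
  'd' at position 3: consonant
  'a' at position 4: vowel (running total: 3)
  'n' at position 5: consonant
Total vowels: 3

3


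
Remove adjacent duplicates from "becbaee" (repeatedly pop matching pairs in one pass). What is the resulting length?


Input: becbaee
Stack-based adjacent duplicate removal:
  Read 'b': push. Stack: b
  Read 'e': push. Stack: be
  Read 'c': push. Stack: bec
  Read 'b': push. Stack: becb
  Read 'a': push. Stack: becba
  Read 'e': push. Stack: becbae
  Read 'e': matches stack top 'e' => pop. Stack: becba
Final stack: "becba" (length 5)

5


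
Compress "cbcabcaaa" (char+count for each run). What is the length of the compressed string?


Input: cbcabcaaa
Runs:
  'c' x 1 => "c1"
  'b' x 1 => "b1"
  'c' x 1 => "c1"
  'a' x 1 => "a1"
  'b' x 1 => "b1"
  'c' x 1 => "c1"
  'a' x 3 => "a3"
Compressed: "c1b1c1a1b1c1a3"
Compressed length: 14

14


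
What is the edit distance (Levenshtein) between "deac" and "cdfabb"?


Computing edit distance: "deac" -> "cdfabb"
DP table:
           c    d    f    a    b    b
      0    1    2    3    4    5    6
  d   1    1    1    2    3    4    5
  e   2    2    2    2    3    4    5
  a   3    3    3    3    2    3    4
  c   4    3    4    4    3    3    4
Edit distance = dp[4][6] = 4

4


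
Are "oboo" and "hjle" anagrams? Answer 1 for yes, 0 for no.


Strings: "oboo", "hjle"
Sorted first:  booo
Sorted second: ehjl
Differ at position 0: 'b' vs 'e' => not anagrams

0


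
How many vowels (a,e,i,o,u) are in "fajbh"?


Input: fajbh
Checking each character:
  'f' at position 0: consonant
  'a' at position 1: vowel (running total: 1)
  'j' at position 2: consonant
  'b' at position 3: consonant
  'h' at position 4: consonant
Total vowels: 1

1


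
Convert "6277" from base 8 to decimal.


Input: "6277" in base 8
Positional expansion:
  Digit '6' (value 6) x 8^3 = 3072
  Digit '2' (value 2) x 8^2 = 128
  Digit '7' (value 7) x 8^1 = 56
  Digit '7' (value 7) x 8^0 = 7
Sum = 3263

3263


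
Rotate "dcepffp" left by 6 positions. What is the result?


Input: "dcepffp", rotate left by 6
First 6 characters: "dcepff"
Remaining characters: "p"
Concatenate remaining + first: "p" + "dcepff" = "pdcepff"

pdcepff


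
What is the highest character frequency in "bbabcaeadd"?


Input: bbabcaeadd
Character counts:
  'a': 3
  'b': 3
  'c': 1
  'd': 2
  'e': 1
Maximum frequency: 3

3


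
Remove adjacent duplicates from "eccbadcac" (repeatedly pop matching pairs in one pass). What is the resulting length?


Input: eccbadcac
Stack-based adjacent duplicate removal:
  Read 'e': push. Stack: e
  Read 'c': push. Stack: ec
  Read 'c': matches stack top 'c' => pop. Stack: e
  Read 'b': push. Stack: eb
  Read 'a': push. Stack: eba
  Read 'd': push. Stack: ebad
  Read 'c': push. Stack: ebadc
  Read 'a': push. Stack: ebadca
  Read 'c': push. Stack: ebadcac
Final stack: "ebadcac" (length 7)

7


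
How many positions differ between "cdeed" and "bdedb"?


Comparing "cdeed" and "bdedb" position by position:
  Position 0: 'c' vs 'b' => DIFFER
  Position 1: 'd' vs 'd' => same
  Position 2: 'e' vs 'e' => same
  Position 3: 'e' vs 'd' => DIFFER
  Position 4: 'd' vs 'b' => DIFFER
Positions that differ: 3

3


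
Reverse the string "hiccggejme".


Input: hiccggejme
Reading characters right to left:
  Position 9: 'e'
  Position 8: 'm'
  Position 7: 'j'
  Position 6: 'e'
  Position 5: 'g'
  Position 4: 'g'
  Position 3: 'c'
  Position 2: 'c'
  Position 1: 'i'
  Position 0: 'h'
Reversed: emjeggccih

emjeggccih


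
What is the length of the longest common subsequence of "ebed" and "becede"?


LCS of "ebed" and "becede"
DP table:
           b    e    c    e    d    e
      0    0    0    0    0    0    0
  e   0    0    1    1    1    1    1
  b   0    1    1    1    1    1    1
  e   0    1    2    2    2    2    2
  d   0    1    2    2    2    3    3
LCS length = dp[4][6] = 3

3


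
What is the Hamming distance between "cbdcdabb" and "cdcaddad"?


Comparing "cbdcdabb" and "cdcaddad" position by position:
  Position 0: 'c' vs 'c' => same
  Position 1: 'b' vs 'd' => differ
  Position 2: 'd' vs 'c' => differ
  Position 3: 'c' vs 'a' => differ
  Position 4: 'd' vs 'd' => same
  Position 5: 'a' vs 'd' => differ
  Position 6: 'b' vs 'a' => differ
  Position 7: 'b' vs 'd' => differ
Total differences (Hamming distance): 6

6


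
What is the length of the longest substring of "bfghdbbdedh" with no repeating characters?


Input: "bfghdbbdedh"
Sliding window (track last position of each char):
  Position 0 ('b'): window [0,0] length 1 -- new best
  Position 1 ('f'): window [0,1] length 2 -- new best
  Position 2 ('g'): window [0,2] length 3 -- new best
  Position 3 ('h'): window [0,3] length 4 -- new best
  Position 4 ('d'): window [0,4] length 5 -- new best
  Position 5 ('b'): repeat (last at 0), move window start to 1
  Position 5 ('b'): window [1,5] length 5
  Position 6 ('b'): repeat (last at 5), move window start to 6
  Position 6 ('b'): window [6,6] length 1
  Position 7 ('d'): window [6,7] length 2
  Position 8 ('e'): window [6,8] length 3
  Position 9 ('d'): repeat (last at 7), move window start to 8
  Position 9 ('d'): window [8,9] length 2
  Position 10 ('h'): window [8,10] length 3
Longest substring with no repeats: "bfghd" with length 5

5


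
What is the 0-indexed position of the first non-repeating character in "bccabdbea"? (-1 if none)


Input: bccabdbea
Character frequencies:
  'a': 2
  'b': 3
  'c': 2
  'd': 1
  'e': 1
Scanning left to right for freq == 1:
  Position 0 ('b'): freq=3, skip
  Position 1 ('c'): freq=2, skip
  Position 2 ('c'): freq=2, skip
  Position 3 ('a'): freq=2, skip
  Position 4 ('b'): freq=3, skip
  Position 5 ('d'): unique! => answer = 5

5


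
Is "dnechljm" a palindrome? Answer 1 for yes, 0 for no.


Input: dnechljm
Reversed: mjlhcend
  Compare pos 0 ('d') with pos 7 ('m'): MISMATCH
  Compare pos 1 ('n') with pos 6 ('j'): MISMATCH
  Compare pos 2 ('e') with pos 5 ('l'): MISMATCH
  Compare pos 3 ('c') with pos 4 ('h'): MISMATCH
Result: not a palindrome

0


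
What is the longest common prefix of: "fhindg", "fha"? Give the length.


Words: fhindg, fha
  Position 0: all 'f' => match
  Position 1: all 'h' => match
  Position 2: ('i', 'a') => mismatch, stop
LCP = "fh" (length 2)

2


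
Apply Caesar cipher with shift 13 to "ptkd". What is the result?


Caesar cipher: shift "ptkd" by 13
  'p' (pos 15) + 13 = pos 2 = 'c'
  't' (pos 19) + 13 = pos 6 = 'g'
  'k' (pos 10) + 13 = pos 23 = 'x'
  'd' (pos 3) + 13 = pos 16 = 'q'
Result: cgxq

cgxq


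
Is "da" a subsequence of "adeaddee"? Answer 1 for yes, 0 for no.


Check if "da" is a subsequence of "adeaddee"
Greedy scan:
  Position 0 ('a'): no match needed
  Position 1 ('d'): matches sub[0] = 'd'
  Position 2 ('e'): no match needed
  Position 3 ('a'): matches sub[1] = 'a'
  Position 4 ('d'): no match needed
  Position 5 ('d'): no match needed
  Position 6 ('e'): no match needed
  Position 7 ('e'): no match needed
All 2 characters matched => is a subsequence

1


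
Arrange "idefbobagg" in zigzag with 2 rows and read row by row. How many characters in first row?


Zigzag "idefbobagg" into 2 rows:
Placing characters:
  'i' => row 0
  'd' => row 1
  'e' => row 0
  'f' => row 1
  'b' => row 0
  'o' => row 1
  'b' => row 0
  'a' => row 1
  'g' => row 0
  'g' => row 1
Rows:
  Row 0: "iebbg"
  Row 1: "dfoag"
First row length: 5

5


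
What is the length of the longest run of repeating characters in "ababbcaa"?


Input: "ababbcaa"
Scanning for longest run:
  Position 1 ('b'): new char, reset run to 1
  Position 2 ('a'): new char, reset run to 1
  Position 3 ('b'): new char, reset run to 1
  Position 4 ('b'): continues run of 'b', length=2
  Position 5 ('c'): new char, reset run to 1
  Position 6 ('a'): new char, reset run to 1
  Position 7 ('a'): continues run of 'a', length=2
Longest run: 'b' with length 2

2


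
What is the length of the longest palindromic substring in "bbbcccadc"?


Input: "bbbcccadc"
Checking substrings for palindromes:
  [0:3] "bbb" (len 3) => palindrome
  [3:6] "ccc" (len 3) => palindrome
  [0:2] "bb" (len 2) => palindrome
  [1:3] "bb" (len 2) => palindrome
  [3:5] "cc" (len 2) => palindrome
  [4:6] "cc" (len 2) => palindrome
Longest palindromic substring: "bbb" with length 3

3


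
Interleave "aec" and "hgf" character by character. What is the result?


Interleaving "aec" and "hgf":
  Position 0: 'a' from first, 'h' from second => "ah"
  Position 1: 'e' from first, 'g' from second => "eg"
  Position 2: 'c' from first, 'f' from second => "cf"
Result: ahegcf

ahegcf


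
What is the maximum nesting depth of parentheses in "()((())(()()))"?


Input: "()((())(()()))"
Tracking depth:
  Position 0 '(': depth becomes 1
  Position 1 ')': depth becomes 0
  Position 2 '(': depth becomes 1
  Position 3 '(': depth becomes 2
  Position 4 '(': depth becomes 3
  Position 5 ')': depth becomes 2
  Position 6 ')': depth becomes 1
  Position 7 '(': depth becomes 2
  Position 8 '(': depth becomes 3
  Position 9 ')': depth becomes 2
  Position 10 '(': depth becomes 3
  Position 11 ')': depth becomes 2
  Position 12 ')': depth becomes 1
  Position 13 ')': depth becomes 0
Maximum depth reached: 3

3


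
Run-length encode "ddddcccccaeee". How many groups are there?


Input: ddddcccccaeee
Scanning for consecutive runs:
  Group 1: 'd' x 4 (positions 0-3)
  Group 2: 'c' x 5 (positions 4-8)
  Group 3: 'a' x 1 (positions 9-9)
  Group 4: 'e' x 3 (positions 10-12)
Total groups: 4

4


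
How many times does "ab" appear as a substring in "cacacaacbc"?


Searching for "ab" in "cacacaacbc"
Scanning each position:
  Position 0: "ca" => no
  Position 1: "ac" => no
  Position 2: "ca" => no
  Position 3: "ac" => no
  Position 4: "ca" => no
  Position 5: "aa" => no
  Position 6: "ac" => no
  Position 7: "cb" => no
  Position 8: "bc" => no
Total occurrences: 0

0


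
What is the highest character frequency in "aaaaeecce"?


Input: aaaaeecce
Character counts:
  'a': 4
  'c': 2
  'e': 3
Maximum frequency: 4

4


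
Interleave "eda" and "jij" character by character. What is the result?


Interleaving "eda" and "jij":
  Position 0: 'e' from first, 'j' from second => "ej"
  Position 1: 'd' from first, 'i' from second => "di"
  Position 2: 'a' from first, 'j' from second => "aj"
Result: ejdiaj

ejdiaj


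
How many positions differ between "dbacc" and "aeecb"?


Comparing "dbacc" and "aeecb" position by position:
  Position 0: 'd' vs 'a' => DIFFER
  Position 1: 'b' vs 'e' => DIFFER
  Position 2: 'a' vs 'e' => DIFFER
  Position 3: 'c' vs 'c' => same
  Position 4: 'c' vs 'b' => DIFFER
Positions that differ: 4

4


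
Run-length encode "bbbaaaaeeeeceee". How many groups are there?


Input: bbbaaaaeeeeceee
Scanning for consecutive runs:
  Group 1: 'b' x 3 (positions 0-2)
  Group 2: 'a' x 4 (positions 3-6)
  Group 3: 'e' x 4 (positions 7-10)
  Group 4: 'c' x 1 (positions 11-11)
  Group 5: 'e' x 3 (positions 12-14)
Total groups: 5

5


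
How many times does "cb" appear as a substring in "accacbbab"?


Searching for "cb" in "accacbbab"
Scanning each position:
  Position 0: "ac" => no
  Position 1: "cc" => no
  Position 2: "ca" => no
  Position 3: "ac" => no
  Position 4: "cb" => MATCH
  Position 5: "bb" => no
  Position 6: "ba" => no
  Position 7: "ab" => no
Total occurrences: 1

1


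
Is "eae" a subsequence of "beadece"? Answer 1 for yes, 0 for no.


Check if "eae" is a subsequence of "beadece"
Greedy scan:
  Position 0 ('b'): no match needed
  Position 1 ('e'): matches sub[0] = 'e'
  Position 2 ('a'): matches sub[1] = 'a'
  Position 3 ('d'): no match needed
  Position 4 ('e'): matches sub[2] = 'e'
  Position 5 ('c'): no match needed
  Position 6 ('e'): no match needed
All 3 characters matched => is a subsequence

1


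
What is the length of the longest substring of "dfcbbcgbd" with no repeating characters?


Input: "dfcbbcgbd"
Sliding window (track last position of each char):
  Position 0 ('d'): window [0,0] length 1 -- new best
  Position 1 ('f'): window [0,1] length 2 -- new best
  Position 2 ('c'): window [0,2] length 3 -- new best
  Position 3 ('b'): window [0,3] length 4 -- new best
  Position 4 ('b'): repeat (last at 3), move window start to 4
  Position 4 ('b'): window [4,4] length 1
  Position 5 ('c'): window [4,5] length 2
  Position 6 ('g'): window [4,6] length 3
  Position 7 ('b'): repeat (last at 4), move window start to 5
  Position 7 ('b'): window [5,7] length 3
  Position 8 ('d'): window [5,8] length 4
Longest substring with no repeats: "dfcb" with length 4

4


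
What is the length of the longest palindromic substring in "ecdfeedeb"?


Input: "ecdfeedeb"
Checking substrings for palindromes:
  [5:8] "ede" (len 3) => palindrome
  [4:6] "ee" (len 2) => palindrome
Longest palindromic substring: "ede" with length 3

3


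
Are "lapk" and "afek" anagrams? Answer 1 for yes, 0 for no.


Strings: "lapk", "afek"
Sorted first:  aklp
Sorted second: aefk
Differ at position 1: 'k' vs 'e' => not anagrams

0


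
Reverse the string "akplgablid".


Input: akplgablid
Reading characters right to left:
  Position 9: 'd'
  Position 8: 'i'
  Position 7: 'l'
  Position 6: 'b'
  Position 5: 'a'
  Position 4: 'g'
  Position 3: 'l'
  Position 2: 'p'
  Position 1: 'k'
  Position 0: 'a'
Reversed: dilbaglpka

dilbaglpka


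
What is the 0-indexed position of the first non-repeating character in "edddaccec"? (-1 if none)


Input: edddaccec
Character frequencies:
  'a': 1
  'c': 3
  'd': 3
  'e': 2
Scanning left to right for freq == 1:
  Position 0 ('e'): freq=2, skip
  Position 1 ('d'): freq=3, skip
  Position 2 ('d'): freq=3, skip
  Position 3 ('d'): freq=3, skip
  Position 4 ('a'): unique! => answer = 4

4


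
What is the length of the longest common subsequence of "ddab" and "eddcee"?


LCS of "ddab" and "eddcee"
DP table:
           e    d    d    c    e    e
      0    0    0    0    0    0    0
  d   0    0    1    1    1    1    1
  d   0    0    1    2    2    2    2
  a   0    0    1    2    2    2    2
  b   0    0    1    2    2    2    2
LCS length = dp[4][6] = 2

2


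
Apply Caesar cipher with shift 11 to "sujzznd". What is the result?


Caesar cipher: shift "sujzznd" by 11
  's' (pos 18) + 11 = pos 3 = 'd'
  'u' (pos 20) + 11 = pos 5 = 'f'
  'j' (pos 9) + 11 = pos 20 = 'u'
  'z' (pos 25) + 11 = pos 10 = 'k'
  'z' (pos 25) + 11 = pos 10 = 'k'
  'n' (pos 13) + 11 = pos 24 = 'y'
  'd' (pos 3) + 11 = pos 14 = 'o'
Result: dfukkyo

dfukkyo


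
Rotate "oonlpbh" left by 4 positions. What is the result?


Input: "oonlpbh", rotate left by 4
First 4 characters: "oonl"
Remaining characters: "pbh"
Concatenate remaining + first: "pbh" + "oonl" = "pbhoonl"

pbhoonl


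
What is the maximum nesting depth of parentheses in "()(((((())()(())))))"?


Input: "()(((((())()(())))))"
Tracking depth:
  Position 0 '(': depth becomes 1
  Position 1 ')': depth becomes 0
  Position 2 '(': depth becomes 1
  Position 3 '(': depth becomes 2
  Position 4 '(': depth becomes 3
  Position 5 '(': depth becomes 4
  Position 6 '(': depth becomes 5
  Position 7 '(': depth becomes 6
  Position 8 ')': depth becomes 5
  Position 9 ')': depth becomes 4
  Position 10 '(': depth becomes 5
  Position 11 ')': depth becomes 4
  Position 12 '(': depth becomes 5
  Position 13 '(': depth becomes 6
  Position 14 ')': depth becomes 5
  Position 15 ')': depth becomes 4
  Position 16 ')': depth becomes 3
  Position 17 ')': depth becomes 2
  Position 18 ')': depth becomes 1
  Position 19 ')': depth becomes 0
Maximum depth reached: 6

6


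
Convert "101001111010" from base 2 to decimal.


Input: "101001111010" in base 2
Positional expansion:
  Digit '1' (value 1) x 2^11 = 2048
  Digit '0' (value 0) x 2^10 = 0
  Digit '1' (value 1) x 2^9 = 512
  Digit '0' (value 0) x 2^8 = 0
  Digit '0' (value 0) x 2^7 = 0
  Digit '1' (value 1) x 2^6 = 64
  Digit '1' (value 1) x 2^5 = 32
  Digit '1' (value 1) x 2^4 = 16
  Digit '1' (value 1) x 2^3 = 8
  Digit '0' (value 0) x 2^2 = 0
  Digit '1' (value 1) x 2^1 = 2
  Digit '0' (value 0) x 2^0 = 0
Sum = 2682

2682


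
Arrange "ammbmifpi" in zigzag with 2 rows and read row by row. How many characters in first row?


Zigzag "ammbmifpi" into 2 rows:
Placing characters:
  'a' => row 0
  'm' => row 1
  'm' => row 0
  'b' => row 1
  'm' => row 0
  'i' => row 1
  'f' => row 0
  'p' => row 1
  'i' => row 0
Rows:
  Row 0: "ammfi"
  Row 1: "mbip"
First row length: 5

5


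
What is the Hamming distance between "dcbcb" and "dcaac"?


Comparing "dcbcb" and "dcaac" position by position:
  Position 0: 'd' vs 'd' => same
  Position 1: 'c' vs 'c' => same
  Position 2: 'b' vs 'a' => differ
  Position 3: 'c' vs 'a' => differ
  Position 4: 'b' vs 'c' => differ
Total differences (Hamming distance): 3

3


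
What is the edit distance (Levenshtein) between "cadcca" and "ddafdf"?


Computing edit distance: "cadcca" -> "ddafdf"
DP table:
           d    d    a    f    d    f
      0    1    2    3    4    5    6
  c   1    1    2    3    4    5    6
  a   2    2    2    2    3    4    5
  d   3    2    2    3    3    3    4
  c   4    3    3    3    4    4    4
  c   5    4    4    4    4    5    5
  a   6    5    5    4    5    5    6
Edit distance = dp[6][6] = 6

6


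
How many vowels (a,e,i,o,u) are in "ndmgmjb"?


Input: ndmgmjb
Checking each character:
  'n' at position 0: consonant
  'd' at position 1: consonant
  'm' at position 2: consonant
  'g' at position 3: consonant
  'm' at position 4: consonant
  'j' at position 5: consonant
  'b' at position 6: consonant
Total vowels: 0

0


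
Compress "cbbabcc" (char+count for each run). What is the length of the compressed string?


Input: cbbabcc
Runs:
  'c' x 1 => "c1"
  'b' x 2 => "b2"
  'a' x 1 => "a1"
  'b' x 1 => "b1"
  'c' x 2 => "c2"
Compressed: "c1b2a1b1c2"
Compressed length: 10

10


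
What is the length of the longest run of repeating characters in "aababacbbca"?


Input: "aababacbbca"
Scanning for longest run:
  Position 1 ('a'): continues run of 'a', length=2
  Position 2 ('b'): new char, reset run to 1
  Position 3 ('a'): new char, reset run to 1
  Position 4 ('b'): new char, reset run to 1
  Position 5 ('a'): new char, reset run to 1
  Position 6 ('c'): new char, reset run to 1
  Position 7 ('b'): new char, reset run to 1
  Position 8 ('b'): continues run of 'b', length=2
  Position 9 ('c'): new char, reset run to 1
  Position 10 ('a'): new char, reset run to 1
Longest run: 'a' with length 2

2


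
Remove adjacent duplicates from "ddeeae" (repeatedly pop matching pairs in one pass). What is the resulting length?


Input: ddeeae
Stack-based adjacent duplicate removal:
  Read 'd': push. Stack: d
  Read 'd': matches stack top 'd' => pop. Stack: (empty)
  Read 'e': push. Stack: e
  Read 'e': matches stack top 'e' => pop. Stack: (empty)
  Read 'a': push. Stack: a
  Read 'e': push. Stack: ae
Final stack: "ae" (length 2)

2


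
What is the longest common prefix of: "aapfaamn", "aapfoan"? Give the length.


Words: aapfaamn, aapfoan
  Position 0: all 'a' => match
  Position 1: all 'a' => match
  Position 2: all 'p' => match
  Position 3: all 'f' => match
  Position 4: ('a', 'o') => mismatch, stop
LCP = "aapf" (length 4)

4


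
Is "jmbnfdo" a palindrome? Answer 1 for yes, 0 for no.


Input: jmbnfdo
Reversed: odfnbmj
  Compare pos 0 ('j') with pos 6 ('o'): MISMATCH
  Compare pos 1 ('m') with pos 5 ('d'): MISMATCH
  Compare pos 2 ('b') with pos 4 ('f'): MISMATCH
Result: not a palindrome

0


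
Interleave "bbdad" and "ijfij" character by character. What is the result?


Interleaving "bbdad" and "ijfij":
  Position 0: 'b' from first, 'i' from second => "bi"
  Position 1: 'b' from first, 'j' from second => "bj"
  Position 2: 'd' from first, 'f' from second => "df"
  Position 3: 'a' from first, 'i' from second => "ai"
  Position 4: 'd' from first, 'j' from second => "dj"
Result: bibjdfaidj

bibjdfaidj


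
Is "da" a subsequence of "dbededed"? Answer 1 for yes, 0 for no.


Check if "da" is a subsequence of "dbededed"
Greedy scan:
  Position 0 ('d'): matches sub[0] = 'd'
  Position 1 ('b'): no match needed
  Position 2 ('e'): no match needed
  Position 3 ('d'): no match needed
  Position 4 ('e'): no match needed
  Position 5 ('d'): no match needed
  Position 6 ('e'): no match needed
  Position 7 ('d'): no match needed
Only matched 1/2 characters => not a subsequence

0


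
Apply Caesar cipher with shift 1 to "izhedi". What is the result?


Caesar cipher: shift "izhedi" by 1
  'i' (pos 8) + 1 = pos 9 = 'j'
  'z' (pos 25) + 1 = pos 0 = 'a'
  'h' (pos 7) + 1 = pos 8 = 'i'
  'e' (pos 4) + 1 = pos 5 = 'f'
  'd' (pos 3) + 1 = pos 4 = 'e'
  'i' (pos 8) + 1 = pos 9 = 'j'
Result: jaifej

jaifej


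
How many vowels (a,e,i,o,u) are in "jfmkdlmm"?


Input: jfmkdlmm
Checking each character:
  'j' at position 0: consonant
  'f' at position 1: consonant
  'm' at position 2: consonant
  'k' at position 3: consonant
  'd' at position 4: consonant
  'l' at position 5: consonant
  'm' at position 6: consonant
  'm' at position 7: consonant
Total vowels: 0

0


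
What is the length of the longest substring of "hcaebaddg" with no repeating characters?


Input: "hcaebaddg"
Sliding window (track last position of each char):
  Position 0 ('h'): window [0,0] length 1 -- new best
  Position 1 ('c'): window [0,1] length 2 -- new best
  Position 2 ('a'): window [0,2] length 3 -- new best
  Position 3 ('e'): window [0,3] length 4 -- new best
  Position 4 ('b'): window [0,4] length 5 -- new best
  Position 5 ('a'): repeat (last at 2), move window start to 3
  Position 5 ('a'): window [3,5] length 3
  Position 6 ('d'): window [3,6] length 4
  Position 7 ('d'): repeat (last at 6), move window start to 7
  Position 7 ('d'): window [7,7] length 1
  Position 8 ('g'): window [7,8] length 2
Longest substring with no repeats: "hcaeb" with length 5

5


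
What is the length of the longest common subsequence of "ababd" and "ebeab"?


LCS of "ababd" and "ebeab"
DP table:
           e    b    e    a    b
      0    0    0    0    0    0
  a   0    0    0    0    1    1
  b   0    0    1    1    1    2
  a   0    0    1    1    2    2
  b   0    0    1    1    2    3
  d   0    0    1    1    2    3
LCS length = dp[5][5] = 3

3


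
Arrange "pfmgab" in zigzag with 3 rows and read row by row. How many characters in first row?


Zigzag "pfmgab" into 3 rows:
Placing characters:
  'p' => row 0
  'f' => row 1
  'm' => row 2
  'g' => row 1
  'a' => row 0
  'b' => row 1
Rows:
  Row 0: "pa"
  Row 1: "fgb"
  Row 2: "m"
First row length: 2

2


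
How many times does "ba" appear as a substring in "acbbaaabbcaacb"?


Searching for "ba" in "acbbaaabbcaacb"
Scanning each position:
  Position 0: "ac" => no
  Position 1: "cb" => no
  Position 2: "bb" => no
  Position 3: "ba" => MATCH
  Position 4: "aa" => no
  Position 5: "aa" => no
  Position 6: "ab" => no
  Position 7: "bb" => no
  Position 8: "bc" => no
  Position 9: "ca" => no
  Position 10: "aa" => no
  Position 11: "ac" => no
  Position 12: "cb" => no
Total occurrences: 1

1


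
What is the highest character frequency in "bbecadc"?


Input: bbecadc
Character counts:
  'a': 1
  'b': 2
  'c': 2
  'd': 1
  'e': 1
Maximum frequency: 2

2


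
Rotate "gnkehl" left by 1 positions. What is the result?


Input: "gnkehl", rotate left by 1
First 1 characters: "g"
Remaining characters: "nkehl"
Concatenate remaining + first: "nkehl" + "g" = "nkehlg"

nkehlg


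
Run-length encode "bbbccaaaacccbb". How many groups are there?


Input: bbbccaaaacccbb
Scanning for consecutive runs:
  Group 1: 'b' x 3 (positions 0-2)
  Group 2: 'c' x 2 (positions 3-4)
  Group 3: 'a' x 4 (positions 5-8)
  Group 4: 'c' x 3 (positions 9-11)
  Group 5: 'b' x 2 (positions 12-13)
Total groups: 5

5


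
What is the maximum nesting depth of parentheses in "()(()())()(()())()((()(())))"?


Input: "()(()())()(()())()((()(())))"
Tracking depth:
  Position 0 '(': depth becomes 1
  Position 1 ')': depth becomes 0
  Position 2 '(': depth becomes 1
  Position 3 '(': depth becomes 2
  Position 4 ')': depth becomes 1
  Position 5 '(': depth becomes 2
  Position 6 ')': depth becomes 1
  Position 7 ')': depth becomes 0
  Position 8 '(': depth becomes 1
  Position 9 ')': depth becomes 0
  Position 10 '(': depth becomes 1
  Position 11 '(': depth becomes 2
  Position 12 ')': depth becomes 1
  Position 13 '(': depth becomes 2
  Position 14 ')': depth becomes 1
  Position 15 ')': depth becomes 0
  Position 16 '(': depth becomes 1
  Position 17 ')': depth becomes 0
  Position 18 '(': depth becomes 1
  Position 19 '(': depth becomes 2
  Position 20 '(': depth becomes 3
  Position 21 ')': depth becomes 2
  Position 22 '(': depth becomes 3
  Position 23 '(': depth becomes 4
  Position 24 ')': depth becomes 3
  Position 25 ')': depth becomes 2
  Position 26 ')': depth becomes 1
  Position 27 ')': depth becomes 0
Maximum depth reached: 4

4


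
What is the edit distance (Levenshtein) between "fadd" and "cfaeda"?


Computing edit distance: "fadd" -> "cfaeda"
DP table:
           c    f    a    e    d    a
      0    1    2    3    4    5    6
  f   1    1    1    2    3    4    5
  a   2    2    2    1    2    3    4
  d   3    3    3    2    2    2    3
  d   4    4    4    3    3    2    3
Edit distance = dp[4][6] = 3

3


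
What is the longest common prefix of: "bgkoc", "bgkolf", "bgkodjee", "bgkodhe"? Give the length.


Words: bgkoc, bgkolf, bgkodjee, bgkodhe
  Position 0: all 'b' => match
  Position 1: all 'g' => match
  Position 2: all 'k' => match
  Position 3: all 'o' => match
  Position 4: ('c', 'l', 'd', 'd') => mismatch, stop
LCP = "bgko" (length 4)

4


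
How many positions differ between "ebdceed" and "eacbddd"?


Comparing "ebdceed" and "eacbddd" position by position:
  Position 0: 'e' vs 'e' => same
  Position 1: 'b' vs 'a' => DIFFER
  Position 2: 'd' vs 'c' => DIFFER
  Position 3: 'c' vs 'b' => DIFFER
  Position 4: 'e' vs 'd' => DIFFER
  Position 5: 'e' vs 'd' => DIFFER
  Position 6: 'd' vs 'd' => same
Positions that differ: 5

5


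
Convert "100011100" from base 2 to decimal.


Input: "100011100" in base 2
Positional expansion:
  Digit '1' (value 1) x 2^8 = 256
  Digit '0' (value 0) x 2^7 = 0
  Digit '0' (value 0) x 2^6 = 0
  Digit '0' (value 0) x 2^5 = 0
  Digit '1' (value 1) x 2^4 = 16
  Digit '1' (value 1) x 2^3 = 8
  Digit '1' (value 1) x 2^2 = 4
  Digit '0' (value 0) x 2^1 = 0
  Digit '0' (value 0) x 2^0 = 0
Sum = 284

284


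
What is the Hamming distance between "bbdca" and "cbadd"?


Comparing "bbdca" and "cbadd" position by position:
  Position 0: 'b' vs 'c' => differ
  Position 1: 'b' vs 'b' => same
  Position 2: 'd' vs 'a' => differ
  Position 3: 'c' vs 'd' => differ
  Position 4: 'a' vs 'd' => differ
Total differences (Hamming distance): 4

4


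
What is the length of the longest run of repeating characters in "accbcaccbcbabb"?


Input: "accbcaccbcbabb"
Scanning for longest run:
  Position 1 ('c'): new char, reset run to 1
  Position 2 ('c'): continues run of 'c', length=2
  Position 3 ('b'): new char, reset run to 1
  Position 4 ('c'): new char, reset run to 1
  Position 5 ('a'): new char, reset run to 1
  Position 6 ('c'): new char, reset run to 1
  Position 7 ('c'): continues run of 'c', length=2
  Position 8 ('b'): new char, reset run to 1
  Position 9 ('c'): new char, reset run to 1
  Position 10 ('b'): new char, reset run to 1
  Position 11 ('a'): new char, reset run to 1
  Position 12 ('b'): new char, reset run to 1
  Position 13 ('b'): continues run of 'b', length=2
Longest run: 'c' with length 2

2


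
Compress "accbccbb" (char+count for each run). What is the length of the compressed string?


Input: accbccbb
Runs:
  'a' x 1 => "a1"
  'c' x 2 => "c2"
  'b' x 1 => "b1"
  'c' x 2 => "c2"
  'b' x 2 => "b2"
Compressed: "a1c2b1c2b2"
Compressed length: 10

10


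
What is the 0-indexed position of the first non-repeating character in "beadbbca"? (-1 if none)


Input: beadbbca
Character frequencies:
  'a': 2
  'b': 3
  'c': 1
  'd': 1
  'e': 1
Scanning left to right for freq == 1:
  Position 0 ('b'): freq=3, skip
  Position 1 ('e'): unique! => answer = 1

1


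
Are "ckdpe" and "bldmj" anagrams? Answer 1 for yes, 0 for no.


Strings: "ckdpe", "bldmj"
Sorted first:  cdekp
Sorted second: bdjlm
Differ at position 0: 'c' vs 'b' => not anagrams

0


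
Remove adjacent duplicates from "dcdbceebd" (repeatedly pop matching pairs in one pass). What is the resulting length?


Input: dcdbceebd
Stack-based adjacent duplicate removal:
  Read 'd': push. Stack: d
  Read 'c': push. Stack: dc
  Read 'd': push. Stack: dcd
  Read 'b': push. Stack: dcdb
  Read 'c': push. Stack: dcdbc
  Read 'e': push. Stack: dcdbce
  Read 'e': matches stack top 'e' => pop. Stack: dcdbc
  Read 'b': push. Stack: dcdbcb
  Read 'd': push. Stack: dcdbcbd
Final stack: "dcdbcbd" (length 7)

7


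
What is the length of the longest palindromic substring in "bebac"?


Input: "bebac"
Checking substrings for palindromes:
  [0:3] "beb" (len 3) => palindrome
Longest palindromic substring: "beb" with length 3

3


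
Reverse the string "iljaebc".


Input: iljaebc
Reading characters right to left:
  Position 6: 'c'
  Position 5: 'b'
  Position 4: 'e'
  Position 3: 'a'
  Position 2: 'j'
  Position 1: 'l'
  Position 0: 'i'
Reversed: cbeajli

cbeajli


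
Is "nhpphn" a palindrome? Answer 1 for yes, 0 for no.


Input: nhpphn
Reversed: nhpphn
  Compare pos 0 ('n') with pos 5 ('n'): match
  Compare pos 1 ('h') with pos 4 ('h'): match
  Compare pos 2 ('p') with pos 3 ('p'): match
Result: palindrome

1


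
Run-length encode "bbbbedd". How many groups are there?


Input: bbbbedd
Scanning for consecutive runs:
  Group 1: 'b' x 4 (positions 0-3)
  Group 2: 'e' x 1 (positions 4-4)
  Group 3: 'd' x 2 (positions 5-6)
Total groups: 3

3


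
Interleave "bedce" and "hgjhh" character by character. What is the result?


Interleaving "bedce" and "hgjhh":
  Position 0: 'b' from first, 'h' from second => "bh"
  Position 1: 'e' from first, 'g' from second => "eg"
  Position 2: 'd' from first, 'j' from second => "dj"
  Position 3: 'c' from first, 'h' from second => "ch"
  Position 4: 'e' from first, 'h' from second => "eh"
Result: bhegdjcheh

bhegdjcheh
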